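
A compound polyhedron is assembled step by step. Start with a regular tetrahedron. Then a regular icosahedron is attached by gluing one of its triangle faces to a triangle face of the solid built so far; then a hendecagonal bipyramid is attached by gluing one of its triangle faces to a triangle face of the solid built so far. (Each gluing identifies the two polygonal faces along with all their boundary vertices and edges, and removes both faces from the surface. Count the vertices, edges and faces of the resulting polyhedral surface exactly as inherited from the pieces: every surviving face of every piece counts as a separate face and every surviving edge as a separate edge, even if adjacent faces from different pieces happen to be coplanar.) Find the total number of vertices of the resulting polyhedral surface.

23

A regular tetrahedron: V=4, E=6, F=4.
Attach a regular icosahedron (V=12, E=30, F=20) along a 3-gon: merge 3 vertices and 3 edges, delete both glued faces → V=13, E=33, F=22.
Attach a hendecagonal bipyramid (V=13, E=33, F=22) along a 3-gon: merge 3 vertices and 3 edges, delete both glued faces → V=23, E=63, F=42.
Check: V − E + F = 23 − 63 + 42 = 2.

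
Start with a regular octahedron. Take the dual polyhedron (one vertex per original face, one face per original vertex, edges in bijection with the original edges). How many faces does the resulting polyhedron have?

The base solid has V = 6, E = 12, F = 8.
The dual swaps V and F and preserves E: V′ = F = 8, E′ = E = 12, F′ = V = 6.

6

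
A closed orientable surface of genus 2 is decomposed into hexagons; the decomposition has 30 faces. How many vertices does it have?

58

χ = 2 − 2·2 = -2, and every face is a hexagon so 6F = 2E.
E = 6·30/2 = 90. Then V = -2 + E − F = -2 + 90 − 30 = 58.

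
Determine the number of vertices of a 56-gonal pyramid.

A pyramid on an n-gon base has one n-gon and n triangles: V = 56 + 1 = 57, E = 2·56 = 112, F = 56 + 1 = 57.

57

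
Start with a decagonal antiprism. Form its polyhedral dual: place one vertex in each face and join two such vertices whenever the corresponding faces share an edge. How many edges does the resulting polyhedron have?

40

The base solid has V = 20, E = 40, F = 22.
The dual swaps V and F and preserves E: V′ = F = 22, E′ = E = 40, F′ = V = 20.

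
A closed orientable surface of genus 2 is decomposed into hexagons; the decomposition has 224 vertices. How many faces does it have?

113

χ = 2 − 2·2 = -2, and every face is a hexagon so 6F = 2E.
V − E + F = -2 with E = 6F/2 gives 224 − (6/2 − 1)·F = -2, so F = 113 and E = 339.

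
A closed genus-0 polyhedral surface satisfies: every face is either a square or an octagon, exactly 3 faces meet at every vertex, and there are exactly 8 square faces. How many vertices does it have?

Let x be the number of octagons; then F = 8 + x.
Edge–face incidences: 2E = 4·8 + 8·x = 32 + 8x.
Every vertex has degree 3, so 3V = 2E.
Euler: V − E + F = 2 ⇒ (2E)/3 − E + (8 + x) = 2.
Multiply by 6: 2·(2E) − 3·(2E) + 6·(8 + x) = 12, i.e. 48 + 6x − (32 + 8x) = 12.
Collecting terms: −2x + 16 = 12, so −2x = −4, so x = 2.
Then 2E = 32 + 8·2 = 48, so E = 24, V = 2E/3 = 16, F = 8 + 2 = 10.

16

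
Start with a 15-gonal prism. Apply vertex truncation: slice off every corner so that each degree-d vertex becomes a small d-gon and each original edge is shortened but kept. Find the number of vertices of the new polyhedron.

The base solid has V = 30, E = 45, F = 17.
Truncation replaces each original edge-end by a new vertex, so V′ = 2E = 90.
Each original edge survives, and each old vertex of degree d contributes d new edges; summing degrees gives Σd = 2E, so E′ = E + 2E = 3E = 135.
Each original face survives and each original vertex becomes one new face: F′ = F + V = 47.

90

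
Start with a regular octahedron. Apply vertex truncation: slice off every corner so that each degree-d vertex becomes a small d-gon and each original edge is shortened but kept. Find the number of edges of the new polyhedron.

36

The base solid has V = 6, E = 12, F = 8.
Truncation replaces each original edge-end by a new vertex, so V′ = 2E = 24.
Each original edge survives, and each old vertex of degree d contributes d new edges; summing degrees gives Σd = 2E, so E′ = E + 2E = 3E = 36.
Each original face survives and each original vertex becomes one new face: F′ = F + V = 14.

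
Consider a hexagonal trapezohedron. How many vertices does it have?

The n-trapezohedron (dual of the n-antiprism) has V = 2·6 + 2 = 14, E = 4·6 = 24, F = 2·6 = 12.

14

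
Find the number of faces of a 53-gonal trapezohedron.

The n-trapezohedron (dual of the n-antiprism) has V = 2·53 + 2 = 108, E = 4·53 = 212, F = 2·53 = 106.

106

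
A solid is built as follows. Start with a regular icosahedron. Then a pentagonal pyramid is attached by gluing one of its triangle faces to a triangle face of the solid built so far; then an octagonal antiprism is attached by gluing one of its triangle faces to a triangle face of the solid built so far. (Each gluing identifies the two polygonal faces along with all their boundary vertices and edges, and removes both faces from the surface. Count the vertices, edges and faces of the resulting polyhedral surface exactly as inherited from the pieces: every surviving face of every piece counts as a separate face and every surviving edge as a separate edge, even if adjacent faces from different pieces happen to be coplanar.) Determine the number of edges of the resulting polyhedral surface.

A regular icosahedron: V=12, E=30, F=20.
Attach a pentagonal pyramid (V=6, E=10, F=6) along a 3-gon: merge 3 vertices and 3 edges, delete both glued faces → V=15, E=37, F=24.
Attach an octagonal antiprism (V=16, E=32, F=18) along a 3-gon: merge 3 vertices and 3 edges, delete both glued faces → V=28, E=66, F=40.
Check: V − E + F = 28 − 66 + 40 = 2.

66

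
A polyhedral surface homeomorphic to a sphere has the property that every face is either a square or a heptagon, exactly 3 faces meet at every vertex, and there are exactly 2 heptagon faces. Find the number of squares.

7

Let x be the number of squares; then F = 2 + x.
Edge–face incidences: 2E = 7·2 + 4·x = 14 + 4x.
Every vertex has degree 3, so 3V = 2E.
Euler: V − E + F = 2 ⇒ (2E)/3 − E + (2 + x) = 2.
Multiply by 6: 2·(2E) − 3·(2E) + 6·(2 + x) = 12, i.e. 12 + 6x − (14 + 4x) = 12.
Collecting terms: 2x − 2 = 12, so 2x = 14, so x = 7.
Then 2E = 14 + 4·7 = 42, so E = 21, V = 2E/3 = 14, F = 2 + 7 = 9.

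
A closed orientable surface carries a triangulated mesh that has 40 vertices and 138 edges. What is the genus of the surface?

Every face is a triangle and each edge borders two faces, so 3F = 2·138, giving F = 92.
χ = V − E + F = 40 − 138 + 92 = -6.
For a closed orientable surface χ = 2 − 2g, so g = (2 − (-6))/2 = 4.

4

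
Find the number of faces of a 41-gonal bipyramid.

A bipyramid over an n-gon has 2n triangular faces and n + 2 vertices: V = 41 + 2 = 43, E = 3·41 = 123, F = 2·41 = 82.

82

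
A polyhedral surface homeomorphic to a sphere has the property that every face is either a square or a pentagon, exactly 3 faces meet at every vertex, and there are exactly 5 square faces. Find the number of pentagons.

2

Let x be the number of pentagons; then F = 5 + x.
Edge–face incidences: 2E = 4·5 + 5·x = 20 + 5x.
Every vertex has degree 3, so 3V = 2E.
Euler: V − E + F = 2 ⇒ (2E)/3 − E + (5 + x) = 2.
Multiply by 6: 2·(2E) − 3·(2E) + 6·(5 + x) = 12, i.e. 30 + 6x − (20 + 5x) = 12.
Collecting terms: x + 10 = 12, so x = 2.
Then 2E = 20 + 5·2 = 30, so E = 15, V = 2E/3 = 10, F = 5 + 2 = 7.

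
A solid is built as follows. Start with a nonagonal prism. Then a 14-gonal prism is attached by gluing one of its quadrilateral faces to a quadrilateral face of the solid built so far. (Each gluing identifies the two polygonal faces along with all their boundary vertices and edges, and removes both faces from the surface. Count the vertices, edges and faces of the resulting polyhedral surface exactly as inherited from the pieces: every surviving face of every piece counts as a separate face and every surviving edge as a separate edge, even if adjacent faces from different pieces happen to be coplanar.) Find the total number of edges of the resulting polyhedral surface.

65

A nonagonal prism: V=18, E=27, F=11.
Attach a 14-gonal prism (V=28, E=42, F=16) along a 4-gon: merge 4 vertices and 4 edges, delete both glued faces → V=42, E=65, F=25.
Check: V − E + F = 42 − 65 + 25 = 2.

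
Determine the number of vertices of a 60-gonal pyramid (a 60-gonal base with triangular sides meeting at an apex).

61

A pyramid on an n-gon base has one n-gon and n triangles: V = 60 + 1 = 61, E = 2·60 = 120, F = 60 + 1 = 61.
Check: V − E + F = 61 − 120 + 61 = 2.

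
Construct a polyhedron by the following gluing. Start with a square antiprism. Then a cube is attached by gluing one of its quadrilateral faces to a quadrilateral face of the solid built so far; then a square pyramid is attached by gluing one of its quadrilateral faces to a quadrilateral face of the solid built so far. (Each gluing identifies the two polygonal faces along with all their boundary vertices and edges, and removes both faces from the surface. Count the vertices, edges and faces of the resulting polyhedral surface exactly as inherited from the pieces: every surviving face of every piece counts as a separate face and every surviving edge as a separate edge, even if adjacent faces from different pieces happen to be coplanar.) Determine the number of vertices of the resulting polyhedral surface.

A square antiprism: V=8, E=16, F=10.
Attach a cube (V=8, E=12, F=6) along a 4-gon: merge 4 vertices and 4 edges, delete both glued faces → V=12, E=24, F=14.
Attach a square pyramid (V=5, E=8, F=5) along a 4-gon: merge 4 vertices and 4 edges, delete both glued faces → V=13, E=28, F=17.
Check: V − E + F = 13 − 28 + 17 = 2.

13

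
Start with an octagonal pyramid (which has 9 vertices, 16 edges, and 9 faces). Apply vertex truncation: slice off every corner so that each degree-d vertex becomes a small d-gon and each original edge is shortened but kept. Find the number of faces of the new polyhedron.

Truncation replaces each original edge-end by a new vertex, so V′ = 2E = 32.
Each original edge survives, and each old vertex of degree d contributes d new edges; summing degrees gives Σd = 2E, so E′ = E + 2E = 3E = 48.
Each original face survives and each original vertex becomes one new face: F′ = F + V = 18.

18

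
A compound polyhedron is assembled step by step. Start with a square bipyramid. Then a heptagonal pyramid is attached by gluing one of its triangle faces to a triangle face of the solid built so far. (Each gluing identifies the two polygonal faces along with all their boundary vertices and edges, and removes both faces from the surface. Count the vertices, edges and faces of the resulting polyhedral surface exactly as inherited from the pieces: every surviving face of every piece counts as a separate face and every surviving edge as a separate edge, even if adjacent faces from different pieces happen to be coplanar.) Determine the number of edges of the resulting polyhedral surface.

23

A square bipyramid: V=6, E=12, F=8.
Attach a heptagonal pyramid (V=8, E=14, F=8) along a 3-gon: merge 3 vertices and 3 edges, delete both glued faces → V=11, E=23, F=14.
Check: V − E + F = 11 − 23 + 14 = 2.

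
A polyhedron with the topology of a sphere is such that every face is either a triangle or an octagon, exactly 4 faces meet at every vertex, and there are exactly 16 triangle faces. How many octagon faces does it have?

Let x be the number of octagons; then F = 16 + x.
Edge–face incidences: 2E = 3·16 + 8·x = 48 + 8x.
Every vertex has degree 4, so 4V = 2E.
Euler: V − E + F = 2 ⇒ (2E)/4 − E + (16 + x) = 2.
Multiply by 8: 2·(2E) − 4·(2E) + 8·(16 + x) = 16, i.e. 128 + 8x − 2·(48 + 8x) = 16.
Collecting terms: −8x + 32 = 16, so −8x = −16, so x = 2.
Then 2E = 48 + 8·2 = 64, so E = 32, V = 2E/4 = 16, F = 16 + 2 = 18.

2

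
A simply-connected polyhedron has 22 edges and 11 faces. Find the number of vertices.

Here V − E + F = 2.
V = 2 + E − F = 2 + 22 − 11 = 13.

13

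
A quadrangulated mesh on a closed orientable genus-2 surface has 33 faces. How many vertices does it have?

31

χ = 2 − 2·2 = -2, and every face is a square so 4F = 2E.
E = 4·33/2 = 66. Then V = -2 + E − F = -2 + 66 − 33 = 31.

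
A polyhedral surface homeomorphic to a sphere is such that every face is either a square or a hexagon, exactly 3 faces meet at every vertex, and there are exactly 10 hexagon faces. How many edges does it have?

42

Let x be the number of squares; then F = 10 + x.
Edge–face incidences: 2E = 6·10 + 4·x = 60 + 4x.
Every vertex has degree 3, so 3V = 2E.
Euler: V − E + F = 2 ⇒ (2E)/3 − E + (10 + x) = 2.
Multiply by 6: 2·(2E) − 3·(2E) + 6·(10 + x) = 12, i.e. 60 + 6x − (60 + 4x) = 12.
Collecting terms: 2x = 12, so x = 6.
Then 2E = 60 + 4·6 = 84, so E = 42, V = 2E/3 = 28, F = 10 + 6 = 16.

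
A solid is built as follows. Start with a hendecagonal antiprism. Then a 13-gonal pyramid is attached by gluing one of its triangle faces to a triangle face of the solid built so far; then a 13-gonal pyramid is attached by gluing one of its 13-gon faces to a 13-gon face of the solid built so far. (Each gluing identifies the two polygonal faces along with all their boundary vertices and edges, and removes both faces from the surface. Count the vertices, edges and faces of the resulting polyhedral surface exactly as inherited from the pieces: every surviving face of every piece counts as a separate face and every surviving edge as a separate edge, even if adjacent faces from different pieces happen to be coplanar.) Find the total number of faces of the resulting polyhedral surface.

48

A hendecagonal antiprism: V=22, E=44, F=24.
Attach a 13-gonal pyramid (V=14, E=26, F=14) along a 3-gon: merge 3 vertices and 3 edges, delete both glued faces → V=33, E=67, F=36.
Attach a 13-gonal pyramid (V=14, E=26, F=14) along a 13-gon: merge 13 vertices and 13 edges, delete both glued faces → V=34, E=80, F=48.
Check: V − E + F = 34 − 80 + 48 = 2.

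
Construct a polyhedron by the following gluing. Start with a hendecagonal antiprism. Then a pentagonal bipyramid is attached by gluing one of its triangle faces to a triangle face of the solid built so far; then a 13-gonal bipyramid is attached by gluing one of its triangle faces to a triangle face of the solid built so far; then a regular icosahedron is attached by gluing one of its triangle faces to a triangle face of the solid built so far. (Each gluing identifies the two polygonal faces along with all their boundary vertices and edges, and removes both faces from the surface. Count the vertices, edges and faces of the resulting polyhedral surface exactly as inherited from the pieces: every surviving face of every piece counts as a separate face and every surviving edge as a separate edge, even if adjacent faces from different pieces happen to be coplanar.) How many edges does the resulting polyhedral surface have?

119

A hendecagonal antiprism: V=22, E=44, F=24.
Attach a pentagonal bipyramid (V=7, E=15, F=10) along a 3-gon: merge 3 vertices and 3 edges, delete both glued faces → V=26, E=56, F=32.
Attach a 13-gonal bipyramid (V=15, E=39, F=26) along a 3-gon: merge 3 vertices and 3 edges, delete both glued faces → V=38, E=92, F=56.
Attach a regular icosahedron (V=12, E=30, F=20) along a 3-gon: merge 3 vertices and 3 edges, delete both glued faces → V=47, E=119, F=74.
Check: V − E + F = 47 − 119 + 74 = 2.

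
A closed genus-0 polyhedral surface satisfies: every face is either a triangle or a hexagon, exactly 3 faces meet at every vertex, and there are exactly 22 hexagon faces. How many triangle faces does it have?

4

Let x be the number of triangles; then F = 22 + x.
Edge–face incidences: 2E = 6·22 + 3·x = 132 + 3x.
Every vertex has degree 3, so 3V = 2E.
Euler: V − E + F = 2 ⇒ (2E)/3 − E + (22 + x) = 2.
Multiply by 6: 2·(2E) − 3·(2E) + 6·(22 + x) = 12, i.e. 132 + 6x − (132 + 3x) = 12.
Collecting terms: 3x = 12, so x = 4.
Then 2E = 132 + 3·4 = 144, so E = 72, V = 2E/3 = 48, F = 22 + 4 = 26.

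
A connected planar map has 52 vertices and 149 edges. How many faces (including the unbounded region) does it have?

99

Euler's formula for a connected plane graph: V − E + F = 2, so F = 2 − 52 + 149 = 99.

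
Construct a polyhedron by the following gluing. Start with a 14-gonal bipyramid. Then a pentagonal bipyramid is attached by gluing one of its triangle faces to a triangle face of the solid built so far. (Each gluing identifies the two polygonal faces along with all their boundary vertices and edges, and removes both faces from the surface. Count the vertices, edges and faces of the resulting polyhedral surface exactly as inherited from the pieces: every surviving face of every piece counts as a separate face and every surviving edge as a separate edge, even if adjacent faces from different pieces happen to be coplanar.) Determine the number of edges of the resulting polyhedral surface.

54

A 14-gonal bipyramid: V=16, E=42, F=28.
Attach a pentagonal bipyramid (V=7, E=15, F=10) along a 3-gon: merge 3 vertices and 3 edges, delete both glued faces → V=20, E=54, F=36.
Check: V − E + F = 20 − 54 + 36 = 2.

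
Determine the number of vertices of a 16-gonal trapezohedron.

34

The n-trapezohedron (dual of the n-antiprism) has V = 2·16 + 2 = 34, E = 4·16 = 64, F = 2·16 = 32.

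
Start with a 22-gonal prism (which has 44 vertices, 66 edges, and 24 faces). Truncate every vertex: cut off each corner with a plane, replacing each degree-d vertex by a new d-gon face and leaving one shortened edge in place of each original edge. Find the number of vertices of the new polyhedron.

132

Truncation replaces each original edge-end by a new vertex, so V′ = 2E = 132.
Each original edge survives, and each old vertex of degree d contributes d new edges; summing degrees gives Σd = 2E, so E′ = E + 2E = 3E = 198.
Each original face survives and each original vertex becomes one new face: F′ = F + V = 68.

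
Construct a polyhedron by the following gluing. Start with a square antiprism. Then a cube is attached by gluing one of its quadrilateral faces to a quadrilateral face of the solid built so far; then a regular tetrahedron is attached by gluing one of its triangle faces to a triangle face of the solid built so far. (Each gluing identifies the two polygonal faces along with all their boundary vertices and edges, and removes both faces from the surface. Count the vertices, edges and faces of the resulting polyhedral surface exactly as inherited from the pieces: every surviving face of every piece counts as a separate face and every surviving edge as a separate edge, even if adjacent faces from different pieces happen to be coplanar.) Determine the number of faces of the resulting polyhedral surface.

16

A square antiprism: V=8, E=16, F=10.
Attach a cube (V=8, E=12, F=6) along a 4-gon: merge 4 vertices and 4 edges, delete both glued faces → V=12, E=24, F=14.
Attach a regular tetrahedron (V=4, E=6, F=4) along a 3-gon: merge 3 vertices and 3 edges, delete both glued faces → V=13, E=27, F=16.
Check: V − E + F = 13 − 27 + 16 = 2.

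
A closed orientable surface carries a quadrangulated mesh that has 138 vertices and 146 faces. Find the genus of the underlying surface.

Every face is a square, so 2E = 4·146 = 584, giving E = 292.
χ = V − E + F = 138 − 292 + 146 = -8.
For a closed orientable surface χ = 2 − 2g, so g = (2 − (-8))/2 = 5.

5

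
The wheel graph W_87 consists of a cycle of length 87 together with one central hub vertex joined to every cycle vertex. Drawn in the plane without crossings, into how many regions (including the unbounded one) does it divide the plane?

88

W_87 has V = 87 + 1 = 88 vertices and E = 2·87 = 174 edges.
By Euler's formula F = 2 − V + E = 2 − 88 + 174 = 88.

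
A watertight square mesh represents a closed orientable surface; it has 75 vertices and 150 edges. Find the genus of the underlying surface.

Every face is a square and each edge borders two faces, so 4F = 2·150, giving F = 75.
χ = V − E + F = 75 − 150 + 75 = 0.
For a closed orientable surface χ = 2 − 2g, so g = (2 − (0))/2 = 1.

1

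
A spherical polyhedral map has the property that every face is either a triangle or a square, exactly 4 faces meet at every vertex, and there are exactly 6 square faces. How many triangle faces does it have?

8

Let x be the number of triangles; then F = 6 + x.
Edge–face incidences: 2E = 4·6 + 3·x = 24 + 3x.
Every vertex has degree 4, so 4V = 2E.
Euler: V − E + F = 2 ⇒ (2E)/4 − E + (6 + x) = 2.
Multiply by 8: 2·(2E) − 4·(2E) + 8·(6 + x) = 16, i.e. 48 + 8x − 2·(24 + 3x) = 16.
Collecting terms: 2x = 16, so x = 8.
Then 2E = 24 + 3·8 = 48, so E = 24, V = 2E/4 = 12, F = 6 + 8 = 14.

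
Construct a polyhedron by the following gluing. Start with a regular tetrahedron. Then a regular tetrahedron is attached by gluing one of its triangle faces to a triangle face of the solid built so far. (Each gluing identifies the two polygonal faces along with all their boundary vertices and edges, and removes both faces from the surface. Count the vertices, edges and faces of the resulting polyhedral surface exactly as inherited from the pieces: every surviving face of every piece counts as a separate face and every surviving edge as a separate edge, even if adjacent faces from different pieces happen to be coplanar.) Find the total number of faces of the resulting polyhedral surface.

6

A regular tetrahedron: V=4, E=6, F=4.
Attach a regular tetrahedron (V=4, E=6, F=4) along a 3-gon: merge 3 vertices and 3 edges, delete both glued faces → V=5, E=9, F=6.
Check: V − E + F = 5 − 9 + 6 = 2.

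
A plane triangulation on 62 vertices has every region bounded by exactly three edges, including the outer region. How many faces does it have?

120

In a plane triangulation 3F = 2E and V − E + F = 2, so F = 2V − 4 = 2·62 − 4 = 120.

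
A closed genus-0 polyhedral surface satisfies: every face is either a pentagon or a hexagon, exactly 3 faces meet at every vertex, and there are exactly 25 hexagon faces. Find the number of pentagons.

12

Let x be the number of pentagons; then F = 25 + x.
Edge–face incidences: 2E = 6·25 + 5·x = 150 + 5x.
Every vertex has degree 3, so 3V = 2E.
Euler: V − E + F = 2 ⇒ (2E)/3 − E + (25 + x) = 2.
Multiply by 6: 2·(2E) − 3·(2E) + 6·(25 + x) = 12, i.e. 150 + 6x − (150 + 5x) = 12.
Collecting terms: x = 12.
Then 2E = 150 + 5·12 = 210, so E = 105, V = 2E/3 = 70, F = 25 + 12 = 37.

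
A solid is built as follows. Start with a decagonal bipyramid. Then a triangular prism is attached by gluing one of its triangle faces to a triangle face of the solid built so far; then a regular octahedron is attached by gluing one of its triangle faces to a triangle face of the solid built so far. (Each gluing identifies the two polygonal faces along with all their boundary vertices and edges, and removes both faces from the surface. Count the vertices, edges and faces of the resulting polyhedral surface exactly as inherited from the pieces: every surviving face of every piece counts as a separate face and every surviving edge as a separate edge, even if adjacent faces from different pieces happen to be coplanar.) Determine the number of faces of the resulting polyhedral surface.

29

A decagonal bipyramid: V=12, E=30, F=20.
Attach a triangular prism (V=6, E=9, F=5) along a 3-gon: merge 3 vertices and 3 edges, delete both glued faces → V=15, E=36, F=23.
Attach a regular octahedron (V=6, E=12, F=8) along a 3-gon: merge 3 vertices and 3 edges, delete both glued faces → V=18, E=45, F=29.
Check: V − E + F = 18 − 45 + 29 = 2.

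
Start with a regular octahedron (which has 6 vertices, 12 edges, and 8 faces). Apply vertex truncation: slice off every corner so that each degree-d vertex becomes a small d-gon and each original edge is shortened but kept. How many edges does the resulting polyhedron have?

Truncation replaces each original edge-end by a new vertex, so V′ = 2E = 24.
Each original edge survives, and each old vertex of degree d contributes d new edges; summing degrees gives Σd = 2E, so E′ = E + 2E = 3E = 36.
Each original face survives and each original vertex becomes one new face: F′ = F + V = 14.

36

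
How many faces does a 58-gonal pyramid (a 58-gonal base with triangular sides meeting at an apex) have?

59

A pyramid on an n-gon base has one n-gon and n triangles: V = 58 + 1 = 59, E = 2·58 = 116, F = 58 + 1 = 59.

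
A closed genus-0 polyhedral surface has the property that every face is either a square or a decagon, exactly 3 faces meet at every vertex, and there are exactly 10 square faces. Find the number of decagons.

Let x be the number of decagons; then F = 10 + x.
Edge–face incidences: 2E = 4·10 + 10·x = 40 + 10x.
Every vertex has degree 3, so 3V = 2E.
Euler: V − E + F = 2 ⇒ (2E)/3 − E + (10 + x) = 2.
Multiply by 6: 2·(2E) − 3·(2E) + 6·(10 + x) = 12, i.e. 60 + 6x − (40 + 10x) = 12.
Collecting terms: −4x + 20 = 12, so −4x = −8, so x = 2.
Then 2E = 40 + 10·2 = 60, so E = 30, V = 2E/3 = 20, F = 10 + 2 = 12.

2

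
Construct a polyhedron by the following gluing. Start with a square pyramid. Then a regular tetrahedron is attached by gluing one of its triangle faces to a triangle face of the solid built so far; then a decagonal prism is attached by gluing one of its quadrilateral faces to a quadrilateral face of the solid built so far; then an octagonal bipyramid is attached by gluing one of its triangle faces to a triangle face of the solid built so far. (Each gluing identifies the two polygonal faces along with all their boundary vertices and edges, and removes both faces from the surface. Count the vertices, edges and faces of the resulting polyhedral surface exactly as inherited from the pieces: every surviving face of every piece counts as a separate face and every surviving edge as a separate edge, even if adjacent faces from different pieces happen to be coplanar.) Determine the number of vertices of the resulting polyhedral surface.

A square pyramid: V=5, E=8, F=5.
Attach a regular tetrahedron (V=4, E=6, F=4) along a 3-gon: merge 3 vertices and 3 edges, delete both glued faces → V=6, E=11, F=7.
Attach a decagonal prism (V=20, E=30, F=12) along a 4-gon: merge 4 vertices and 4 edges, delete both glued faces → V=22, E=37, F=17.
Attach an octagonal bipyramid (V=10, E=24, F=16) along a 3-gon: merge 3 vertices and 3 edges, delete both glued faces → V=29, E=58, F=31.
Check: V − E + F = 29 − 58 + 31 = 2.

29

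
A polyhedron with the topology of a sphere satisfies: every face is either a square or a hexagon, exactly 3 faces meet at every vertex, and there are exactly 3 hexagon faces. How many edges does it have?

Let x be the number of squares; then F = 3 + x.
Edge–face incidences: 2E = 6·3 + 4·x = 18 + 4x.
Every vertex has degree 3, so 3V = 2E.
Euler: V − E + F = 2 ⇒ (2E)/3 − E + (3 + x) = 2.
Multiply by 6: 2·(2E) − 3·(2E) + 6·(3 + x) = 12, i.e. 18 + 6x − (18 + 4x) = 12.
Collecting terms: 2x = 12, so x = 6.
Then 2E = 18 + 4·6 = 42, so E = 21, V = 2E/3 = 14, F = 3 + 6 = 9.

21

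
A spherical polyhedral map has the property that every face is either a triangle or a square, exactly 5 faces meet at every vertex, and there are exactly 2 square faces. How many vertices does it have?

Let x be the number of triangles; then F = 2 + x.
Edge–face incidences: 2E = 4·2 + 3·x = 8 + 3x.
Every vertex has degree 5, so 5V = 2E.
Euler: V − E + F = 2 ⇒ (2E)/5 − E + (2 + x) = 2.
Multiply by 10: 2·(2E) − 5·(2E) + 10·(2 + x) = 20, i.e. 20 + 10x − 3·(8 + 3x) = 20.
Collecting terms: x − 4 = 20, so x = 24.
Then 2E = 8 + 3·24 = 80, so E = 40, V = 2E/5 = 16, F = 2 + 24 = 26.

16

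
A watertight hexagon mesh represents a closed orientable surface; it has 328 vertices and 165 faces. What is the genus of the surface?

2

Every face is a hexagon, so 2E = 6·165 = 990, giving E = 495.
χ = V − E + F = 328 − 495 + 165 = -2.
For a closed orientable surface χ = 2 − 2g, so g = (2 − (-2))/2 = 2.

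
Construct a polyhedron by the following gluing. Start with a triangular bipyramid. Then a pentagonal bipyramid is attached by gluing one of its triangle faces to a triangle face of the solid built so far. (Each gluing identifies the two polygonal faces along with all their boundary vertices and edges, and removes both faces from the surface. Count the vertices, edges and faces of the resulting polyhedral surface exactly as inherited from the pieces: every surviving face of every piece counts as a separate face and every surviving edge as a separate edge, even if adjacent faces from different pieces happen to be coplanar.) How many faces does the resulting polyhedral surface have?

A triangular bipyramid: V=5, E=9, F=6.
Attach a pentagonal bipyramid (V=7, E=15, F=10) along a 3-gon: merge 3 vertices and 3 edges, delete both glued faces → V=9, E=21, F=14.
Check: V − E + F = 9 − 21 + 14 = 2.

14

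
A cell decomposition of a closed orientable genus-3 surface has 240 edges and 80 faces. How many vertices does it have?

For a closed orientable surface of genus 3, χ = 2 − 2·3 = -4.
V = -4 + E − F = -4 + 240 − 80 = 156.

156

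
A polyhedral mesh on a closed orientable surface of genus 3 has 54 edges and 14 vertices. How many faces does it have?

36

For a closed orientable surface of genus 3, χ = 2 − 2·3 = -4.
F = -4 − V + E = -4 − 14 + 54 = 36.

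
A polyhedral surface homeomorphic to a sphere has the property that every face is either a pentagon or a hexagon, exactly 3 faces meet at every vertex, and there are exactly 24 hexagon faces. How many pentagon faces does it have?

12

Let x be the number of pentagons; then F = 24 + x.
Edge–face incidences: 2E = 6·24 + 5·x = 144 + 5x.
Every vertex has degree 3, so 3V = 2E.
Euler: V − E + F = 2 ⇒ (2E)/3 − E + (24 + x) = 2.
Multiply by 6: 2·(2E) − 3·(2E) + 6·(24 + x) = 12, i.e. 144 + 6x − (144 + 5x) = 12.
Collecting terms: x = 12.
Then 2E = 144 + 5·12 = 204, so E = 102, V = 2E/3 = 68, F = 24 + 12 = 36.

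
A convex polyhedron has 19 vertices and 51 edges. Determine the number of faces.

34

Here V − E + F = 2.
F = 2 − V + E = 2 − 19 + 51 = 34.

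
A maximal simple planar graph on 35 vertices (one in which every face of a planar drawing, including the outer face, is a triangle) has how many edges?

In a plane triangulation 3F = 2E and V − E + F = 2, so E = 3V − 6 = 3·35 − 6 = 99.

99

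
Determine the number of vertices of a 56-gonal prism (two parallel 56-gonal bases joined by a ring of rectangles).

112

A prism on an n-gon has two n-gon bases and n rectangular sides: V = 2·56 = 112, E = 3·56 = 168, F = 56 + 2 = 58.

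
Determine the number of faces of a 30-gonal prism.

A prism on an n-gon has two n-gon bases and n rectangular sides: V = 2·30 = 60, E = 3·30 = 90, F = 30 + 2 = 32.

32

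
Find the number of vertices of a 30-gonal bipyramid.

32

A bipyramid over an n-gon has 2n triangular faces and n + 2 vertices: V = 30 + 2 = 32, E = 3·30 = 90, F = 2·30 = 60.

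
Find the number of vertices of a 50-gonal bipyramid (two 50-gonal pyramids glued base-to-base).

A bipyramid over an n-gon has 2n triangular faces and n + 2 vertices: V = 50 + 2 = 52, E = 3·50 = 150, F = 2·50 = 100.

52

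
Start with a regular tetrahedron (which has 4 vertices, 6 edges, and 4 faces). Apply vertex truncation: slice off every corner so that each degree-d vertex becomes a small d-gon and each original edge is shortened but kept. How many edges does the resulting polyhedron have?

18

Truncation replaces each original edge-end by a new vertex, so V′ = 2E = 12.
Each original edge survives, and each old vertex of degree d contributes d new edges; summing degrees gives Σd = 2E, so E′ = E + 2E = 3E = 18.
Each original face survives and each original vertex becomes one new face: F′ = F + V = 8.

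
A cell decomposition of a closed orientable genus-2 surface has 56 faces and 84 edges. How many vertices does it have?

For a closed orientable surface of genus 2, χ = 2 − 2·2 = -2.
V = -2 + E − F = -2 + 84 − 56 = 26.

26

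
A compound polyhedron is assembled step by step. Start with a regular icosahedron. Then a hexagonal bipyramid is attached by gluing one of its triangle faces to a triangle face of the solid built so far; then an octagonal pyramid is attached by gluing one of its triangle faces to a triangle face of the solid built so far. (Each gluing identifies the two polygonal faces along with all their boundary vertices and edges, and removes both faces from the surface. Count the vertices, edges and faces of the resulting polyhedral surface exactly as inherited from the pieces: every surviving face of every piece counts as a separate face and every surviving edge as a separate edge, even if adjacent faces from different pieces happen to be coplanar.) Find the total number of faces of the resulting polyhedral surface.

37

A regular icosahedron: V=12, E=30, F=20.
Attach a hexagonal bipyramid (V=8, E=18, F=12) along a 3-gon: merge 3 vertices and 3 edges, delete both glued faces → V=17, E=45, F=30.
Attach an octagonal pyramid (V=9, E=16, F=9) along a 3-gon: merge 3 vertices and 3 edges, delete both glued faces → V=23, E=58, F=37.
Check: V − E + F = 23 − 58 + 37 = 2.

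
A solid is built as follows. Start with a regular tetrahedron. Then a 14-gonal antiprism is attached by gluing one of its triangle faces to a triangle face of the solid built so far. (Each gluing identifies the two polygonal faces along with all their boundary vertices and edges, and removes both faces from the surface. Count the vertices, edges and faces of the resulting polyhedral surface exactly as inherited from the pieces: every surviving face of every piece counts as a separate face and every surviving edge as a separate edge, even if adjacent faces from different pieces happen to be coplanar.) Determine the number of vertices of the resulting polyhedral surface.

A regular tetrahedron: V=4, E=6, F=4.
Attach a 14-gonal antiprism (V=28, E=56, F=30) along a 3-gon: merge 3 vertices and 3 edges, delete both glued faces → V=29, E=59, F=32.
Check: V − E + F = 29 − 59 + 32 = 2.

29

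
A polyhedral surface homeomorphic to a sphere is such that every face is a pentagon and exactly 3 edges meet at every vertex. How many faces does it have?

12

Each face has 5 edges and each edge borders two faces, so 2E = 5F.
Each vertex has degree 3, so 3V = 2E and hence V = 5F/3.
Euler: V − E + F = 2 ⇒ (5F/3) − (5F/2) + F = 2.
Multiply by 6: (10 − 15 + 6)F = 12, i.e. 1F = 12.
So F = 12, E = 5·12/2 = 30, V = 5·12/3 = 20.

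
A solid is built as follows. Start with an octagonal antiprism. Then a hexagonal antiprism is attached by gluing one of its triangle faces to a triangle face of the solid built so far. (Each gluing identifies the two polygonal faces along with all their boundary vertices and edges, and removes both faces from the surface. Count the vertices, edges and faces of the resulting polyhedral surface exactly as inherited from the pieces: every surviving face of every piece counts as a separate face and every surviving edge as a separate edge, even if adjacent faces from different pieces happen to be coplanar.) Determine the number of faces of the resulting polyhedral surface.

30

An octagonal antiprism: V=16, E=32, F=18.
Attach a hexagonal antiprism (V=12, E=24, F=14) along a 3-gon: merge 3 vertices and 3 edges, delete both glued faces → V=25, E=53, F=30.
Check: V − E + F = 25 − 53 + 30 = 2.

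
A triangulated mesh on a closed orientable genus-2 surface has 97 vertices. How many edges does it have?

χ = 2 − 2·2 = -2, and every face is a triangle so 3F = 2E.
V − E + F = -2 with E = 3F/2 gives 97 − (3/2 − 1)·F = -2, so F = 198 and E = 297.

297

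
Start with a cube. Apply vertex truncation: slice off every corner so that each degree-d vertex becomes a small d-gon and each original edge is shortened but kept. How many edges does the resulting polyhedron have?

The base solid has V = 8, E = 12, F = 6.
Truncation replaces each original edge-end by a new vertex, so V′ = 2E = 24.
Each original edge survives, and each old vertex of degree d contributes d new edges; summing degrees gives Σd = 2E, so E′ = E + 2E = 3E = 36.
Each original face survives and each original vertex becomes one new face: F′ = F + V = 14.

36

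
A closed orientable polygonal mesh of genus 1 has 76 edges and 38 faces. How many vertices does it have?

38

For a closed orientable surface of genus 1, χ = 2 − 2·1 = 0.
V = 0 + E − F = 0 + 76 − 38 = 38.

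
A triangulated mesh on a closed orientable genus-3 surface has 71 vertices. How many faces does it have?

χ = 2 − 2·3 = -4, and every face is a triangle so 3F = 2E.
V − E + F = -4 with E = 3F/2 gives 71 − (3/2 − 1)·F = -4, so F = 150 and E = 225.

150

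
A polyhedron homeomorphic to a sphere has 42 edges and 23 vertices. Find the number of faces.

21

Here V − E + F = 2.
F = 2 − V + E = 2 − 23 + 42 = 21.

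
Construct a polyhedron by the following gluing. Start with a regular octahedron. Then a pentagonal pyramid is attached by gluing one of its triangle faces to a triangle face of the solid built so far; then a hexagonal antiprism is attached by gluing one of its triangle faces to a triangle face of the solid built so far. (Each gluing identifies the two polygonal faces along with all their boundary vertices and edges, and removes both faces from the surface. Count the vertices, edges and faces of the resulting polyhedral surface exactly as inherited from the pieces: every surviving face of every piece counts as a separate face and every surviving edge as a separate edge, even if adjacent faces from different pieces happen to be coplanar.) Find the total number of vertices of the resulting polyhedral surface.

18

A regular octahedron: V=6, E=12, F=8.
Attach a pentagonal pyramid (V=6, E=10, F=6) along a 3-gon: merge 3 vertices and 3 edges, delete both glued faces → V=9, E=19, F=12.
Attach a hexagonal antiprism (V=12, E=24, F=14) along a 3-gon: merge 3 vertices and 3 edges, delete both glued faces → V=18, E=40, F=24.
Check: V − E + F = 18 − 40 + 24 = 2.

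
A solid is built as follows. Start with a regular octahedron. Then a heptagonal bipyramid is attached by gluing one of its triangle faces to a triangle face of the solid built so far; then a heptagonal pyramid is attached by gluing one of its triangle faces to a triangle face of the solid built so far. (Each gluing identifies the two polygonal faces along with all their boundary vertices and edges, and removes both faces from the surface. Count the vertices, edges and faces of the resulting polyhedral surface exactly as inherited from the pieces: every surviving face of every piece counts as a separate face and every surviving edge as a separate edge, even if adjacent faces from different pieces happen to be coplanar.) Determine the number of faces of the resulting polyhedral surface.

26

A regular octahedron: V=6, E=12, F=8.
Attach a heptagonal bipyramid (V=9, E=21, F=14) along a 3-gon: merge 3 vertices and 3 edges, delete both glued faces → V=12, E=30, F=20.
Attach a heptagonal pyramid (V=8, E=14, F=8) along a 3-gon: merge 3 vertices and 3 edges, delete both glued faces → V=17, E=41, F=26.
Check: V − E + F = 17 − 41 + 26 = 2.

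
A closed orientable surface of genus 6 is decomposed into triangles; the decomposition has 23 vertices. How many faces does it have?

χ = 2 − 2·6 = -10, and every face is a triangle so 3F = 2E.
V − E + F = -10 with E = 3F/2 gives 23 − (3/2 − 1)·F = -10, so F = 66 and E = 99.

66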